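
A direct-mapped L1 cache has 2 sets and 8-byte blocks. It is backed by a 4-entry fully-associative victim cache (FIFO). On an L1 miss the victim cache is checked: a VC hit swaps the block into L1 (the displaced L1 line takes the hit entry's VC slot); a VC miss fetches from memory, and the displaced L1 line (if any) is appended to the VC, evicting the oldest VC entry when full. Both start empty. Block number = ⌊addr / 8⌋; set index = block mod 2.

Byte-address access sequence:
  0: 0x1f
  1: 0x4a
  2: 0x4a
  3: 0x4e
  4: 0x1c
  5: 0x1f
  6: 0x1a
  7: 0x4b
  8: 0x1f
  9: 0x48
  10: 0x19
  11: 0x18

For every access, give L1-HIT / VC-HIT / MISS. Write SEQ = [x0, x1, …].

SEQ = [MISS, MISS, L1-HIT, L1-HIT, VC-HIT, L1-HIT, L1-HIT, VC-HIT, VC-HIT, VC-HIT, VC-HIT, L1-HIT]

0: 0x1f (blk 3, set 1) → MISS  vc=[]
1: 0x4a (blk 9, set 1) → MISS  vc=[3]
2: 0x4a (blk 9, set 1) → L1-HIT  vc=[3]
3: 0x4e (blk 9, set 1) → L1-HIT  vc=[3]
4: 0x1c (blk 3, set 1) → VC-HIT  vc=[9]
5: 0x1f (blk 3, set 1) → L1-HIT  vc=[9]
6: 0x1a (blk 3, set 1) → L1-HIT  vc=[9]
7: 0x4b (blk 9, set 1) → VC-HIT  vc=[3]
8: 0x1f (blk 3, set 1) → VC-HIT  vc=[9]
9: 0x48 (blk 9, set 1) → VC-HIT  vc=[3]
10: 0x19 (blk 3, set 1) → VC-HIT  vc=[9]
11: 0x18 (blk 3, set 1) → L1-HIT  vc=[9]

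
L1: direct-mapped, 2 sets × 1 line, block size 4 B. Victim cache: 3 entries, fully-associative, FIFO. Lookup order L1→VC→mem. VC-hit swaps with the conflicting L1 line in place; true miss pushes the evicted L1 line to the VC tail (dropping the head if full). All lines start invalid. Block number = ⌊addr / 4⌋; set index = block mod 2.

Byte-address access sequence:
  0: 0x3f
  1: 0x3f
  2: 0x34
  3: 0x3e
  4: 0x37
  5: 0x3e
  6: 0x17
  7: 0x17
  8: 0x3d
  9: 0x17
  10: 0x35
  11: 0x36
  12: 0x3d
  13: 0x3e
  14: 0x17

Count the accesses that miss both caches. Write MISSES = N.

#0 0x3f→b15/s1 MISS; vc=[]
#1 0x3f→b15/s1 L1-HIT; vc=[]
#2 0x34→b13/s1 MISS; vc=[15]
#3 0x3e→b15/s1 VC-HIT; vc=[13]
#4 0x37→b13/s1 VC-HIT; vc=[15]
#5 0x3e→b15/s1 VC-HIT; vc=[13]
#6 0x17→b5/s1 MISS; vc=[13,15]
#7 0x17→b5/s1 L1-HIT; vc=[13,15]
#8 0x3d→b15/s1 VC-HIT; vc=[13,5]
#9 0x17→b5/s1 VC-HIT; vc=[13,15]
#10 0x35→b13/s1 VC-HIT; vc=[5,15]
#11 0x36→b13/s1 L1-HIT; vc=[5,15]
#12 0x3d→b15/s1 VC-HIT; vc=[5,13]
#13 0x3e→b15/s1 L1-HIT; vc=[5,13]
#14 0x17→b5/s1 VC-HIT; vc=[15,13]

MISSES = 3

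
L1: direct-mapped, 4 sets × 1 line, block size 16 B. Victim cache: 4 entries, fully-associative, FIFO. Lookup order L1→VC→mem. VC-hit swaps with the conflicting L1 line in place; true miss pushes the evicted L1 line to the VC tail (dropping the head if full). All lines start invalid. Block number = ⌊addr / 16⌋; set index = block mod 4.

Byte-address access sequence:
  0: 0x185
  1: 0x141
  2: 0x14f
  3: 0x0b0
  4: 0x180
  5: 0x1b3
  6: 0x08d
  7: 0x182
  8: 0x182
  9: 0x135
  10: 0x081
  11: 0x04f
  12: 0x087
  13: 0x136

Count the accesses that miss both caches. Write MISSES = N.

MISSES = 7

  [0] addr=0x185 blk=24 s=0: MISS | VC []
  [1] addr=0x141 blk=20 s=0: MISS | VC [24]
  [2] addr=0x14f blk=20 s=0: L1-HIT | VC [24]
  [3] addr=0xb0 blk=11 s=3: MISS | VC [24]
  [4] addr=0x180 blk=24 s=0: VC-HIT | VC [20]
  [5] addr=0x1b3 blk=27 s=3: MISS | VC [20, 11]
  [6] addr=0x8d blk=8 s=0: MISS | VC [20, 11, 24]
  [7] addr=0x182 blk=24 s=0: VC-HIT | VC [20, 11, 8]
  [8] addr=0x182 blk=24 s=0: L1-HIT | VC [20, 11, 8]
  [9] addr=0x135 blk=19 s=3: MISS | VC [20, 11, 8, 27]
  [10] addr=0x81 blk=8 s=0: VC-HIT | VC [20, 11, 24, 27]
  [11] addr=0x4f blk=4 s=0: MISS | VC [11, 24, 27, 8]
  [12] addr=0x87 blk=8 s=0: VC-HIT | VC [11, 24, 27, 4]
  [13] addr=0x136 blk=19 s=3: L1-HIT | VC [11, 24, 27, 4]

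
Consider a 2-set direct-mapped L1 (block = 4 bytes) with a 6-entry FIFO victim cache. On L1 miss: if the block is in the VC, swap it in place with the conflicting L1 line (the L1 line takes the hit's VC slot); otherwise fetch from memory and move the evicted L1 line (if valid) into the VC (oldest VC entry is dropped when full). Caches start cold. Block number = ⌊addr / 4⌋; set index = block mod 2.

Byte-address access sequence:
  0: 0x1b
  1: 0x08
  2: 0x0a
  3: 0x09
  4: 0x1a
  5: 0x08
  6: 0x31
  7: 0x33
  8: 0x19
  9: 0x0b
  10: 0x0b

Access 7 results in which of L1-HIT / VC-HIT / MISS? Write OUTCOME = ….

  [0] addr=0x1b blk=6 s=0: MISS | VC []
  [1] addr=0x8 blk=2 s=0: MISS | VC [6]
  [2] addr=0xa blk=2 s=0: L1-HIT | VC [6]
  [3] addr=0x9 blk=2 s=0: L1-HIT | VC [6]
  [4] addr=0x1a blk=6 s=0: VC-HIT | VC [2]
  [5] addr=0x8 blk=2 s=0: VC-HIT | VC [6]
  [6] addr=0x31 blk=12 s=0: MISS | VC [6, 2]
  [7] addr=0x33 blk=12 s=0: L1-HIT | VC [6, 2]
  [8] addr=0x19 blk=6 s=0: VC-HIT | VC [12, 2]
  [9] addr=0xb blk=2 s=0: VC-HIT | VC [12, 6]
  [10] addr=0xb blk=2 s=0: L1-HIT | VC [12, 6]

OUTCOME = L1-HIT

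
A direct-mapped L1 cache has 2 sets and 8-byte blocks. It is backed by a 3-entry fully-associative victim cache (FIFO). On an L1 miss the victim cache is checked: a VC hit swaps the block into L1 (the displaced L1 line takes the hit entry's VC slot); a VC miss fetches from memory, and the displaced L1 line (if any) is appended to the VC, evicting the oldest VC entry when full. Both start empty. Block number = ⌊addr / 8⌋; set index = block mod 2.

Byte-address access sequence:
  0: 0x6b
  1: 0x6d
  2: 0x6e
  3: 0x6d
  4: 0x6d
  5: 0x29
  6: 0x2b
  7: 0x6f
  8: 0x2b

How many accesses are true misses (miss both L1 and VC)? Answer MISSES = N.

#0 0x6b→b13/s1 MISS; vc=[]
#1 0x6d→b13/s1 L1-HIT; vc=[]
#2 0x6e→b13/s1 L1-HIT; vc=[]
#3 0x6d→b13/s1 L1-HIT; vc=[]
#4 0x6d→b13/s1 L1-HIT; vc=[]
#5 0x29→b5/s1 MISS; vc=[13]
#6 0x2b→b5/s1 L1-HIT; vc=[13]
#7 0x6f→b13/s1 VC-HIT; vc=[5]
#8 0x2b→b5/s1 VC-HIT; vc=[13]

MISSES = 2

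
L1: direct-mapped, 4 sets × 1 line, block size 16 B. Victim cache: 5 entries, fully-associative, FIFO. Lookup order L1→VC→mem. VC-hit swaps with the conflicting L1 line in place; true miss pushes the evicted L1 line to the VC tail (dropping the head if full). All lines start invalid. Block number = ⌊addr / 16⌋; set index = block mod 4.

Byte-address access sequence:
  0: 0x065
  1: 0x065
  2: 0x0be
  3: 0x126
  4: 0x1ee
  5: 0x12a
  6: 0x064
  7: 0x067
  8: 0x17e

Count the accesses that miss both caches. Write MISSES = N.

MISSES = 5

0: 0x65 (blk 6, set 2) → MISS  vc=[]
1: 0x65 (blk 6, set 2) → L1-HIT  vc=[]
2: 0xbe (blk 11, set 3) → MISS  vc=[]
3: 0x126 (blk 18, set 2) → MISS  vc=[6]
4: 0x1ee (blk 30, set 2) → MISS  vc=[6, 18]
5: 0x12a (blk 18, set 2) → VC-HIT  vc=[6, 30]
6: 0x64 (blk 6, set 2) → VC-HIT  vc=[18, 30]
7: 0x67 (blk 6, set 2) → L1-HIT  vc=[18, 30]
8: 0x17e (blk 23, set 3) → MISS  vc=[18, 30, 11]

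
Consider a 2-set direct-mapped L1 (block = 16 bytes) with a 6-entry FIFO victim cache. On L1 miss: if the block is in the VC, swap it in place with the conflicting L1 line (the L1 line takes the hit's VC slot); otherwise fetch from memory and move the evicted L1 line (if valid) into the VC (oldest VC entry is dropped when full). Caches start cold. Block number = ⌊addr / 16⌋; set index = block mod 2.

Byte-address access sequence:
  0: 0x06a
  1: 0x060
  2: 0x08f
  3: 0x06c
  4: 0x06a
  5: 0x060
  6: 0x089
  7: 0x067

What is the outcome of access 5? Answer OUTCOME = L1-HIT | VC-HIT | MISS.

  [0] addr=0x6a blk=6 s=0: MISS | VC []
  [1] addr=0x60 blk=6 s=0: L1-HIT | VC []
  [2] addr=0x8f blk=8 s=0: MISS | VC [6]
  [3] addr=0x6c blk=6 s=0: VC-HIT | VC [8]
  [4] addr=0x6a blk=6 s=0: L1-HIT | VC [8]
  [5] addr=0x60 blk=6 s=0: L1-HIT | VC [8]
  [6] addr=0x89 blk=8 s=0: VC-HIT | VC [6]
  [7] addr=0x67 blk=6 s=0: VC-HIT | VC [8]

OUTCOME = L1-HIT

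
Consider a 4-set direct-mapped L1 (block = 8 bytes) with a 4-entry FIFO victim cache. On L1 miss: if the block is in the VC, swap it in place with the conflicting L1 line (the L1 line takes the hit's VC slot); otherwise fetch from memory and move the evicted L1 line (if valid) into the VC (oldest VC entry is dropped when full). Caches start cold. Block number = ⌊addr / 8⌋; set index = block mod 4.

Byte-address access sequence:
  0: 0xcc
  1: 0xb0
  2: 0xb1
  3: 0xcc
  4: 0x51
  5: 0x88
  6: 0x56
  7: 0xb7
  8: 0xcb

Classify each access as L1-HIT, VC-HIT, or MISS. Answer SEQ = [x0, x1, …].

SEQ = [MISS, MISS, L1-HIT, L1-HIT, MISS, MISS, L1-HIT, VC-HIT, VC-HIT]

#0 0xcc→b25/s1 MISS; vc=[]
#1 0xb0→b22/s2 MISS; vc=[]
#2 0xb1→b22/s2 L1-HIT; vc=[]
#3 0xcc→b25/s1 L1-HIT; vc=[]
#4 0x51→b10/s2 MISS; vc=[22]
#5 0x88→b17/s1 MISS; vc=[22,25]
#6 0x56→b10/s2 L1-HIT; vc=[22,25]
#7 0xb7→b22/s2 VC-HIT; vc=[10,25]
#8 0xcb→b25/s1 VC-HIT; vc=[10,17]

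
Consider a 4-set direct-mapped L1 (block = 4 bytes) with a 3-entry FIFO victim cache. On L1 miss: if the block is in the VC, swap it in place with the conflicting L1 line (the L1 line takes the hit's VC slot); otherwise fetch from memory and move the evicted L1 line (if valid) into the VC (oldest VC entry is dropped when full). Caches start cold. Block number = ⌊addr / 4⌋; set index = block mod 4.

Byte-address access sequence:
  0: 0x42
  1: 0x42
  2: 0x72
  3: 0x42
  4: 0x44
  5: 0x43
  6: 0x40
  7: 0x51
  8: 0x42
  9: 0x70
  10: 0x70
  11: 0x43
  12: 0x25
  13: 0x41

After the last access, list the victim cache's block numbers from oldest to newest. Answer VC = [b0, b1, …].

VC = [28, 20, 17]

  [0] addr=0x42 blk=16 s=0: MISS | VC []
  [1] addr=0x42 blk=16 s=0: L1-HIT | VC []
  [2] addr=0x72 blk=28 s=0: MISS | VC [16]
  [3] addr=0x42 blk=16 s=0: VC-HIT | VC [28]
  [4] addr=0x44 blk=17 s=1: MISS | VC [28]
  [5] addr=0x43 blk=16 s=0: L1-HIT | VC [28]
  [6] addr=0x40 blk=16 s=0: L1-HIT | VC [28]
  [7] addr=0x51 blk=20 s=0: MISS | VC [28, 16]
  [8] addr=0x42 blk=16 s=0: VC-HIT | VC [28, 20]
  [9] addr=0x70 blk=28 s=0: VC-HIT | VC [16, 20]
  [10] addr=0x70 blk=28 s=0: L1-HIT | VC [16, 20]
  [11] addr=0x43 blk=16 s=0: VC-HIT | VC [28, 20]
  [12] addr=0x25 blk=9 s=1: MISS | VC [28, 20, 17]
  [13] addr=0x41 blk=16 s=0: L1-HIT | VC [28, 20, 17]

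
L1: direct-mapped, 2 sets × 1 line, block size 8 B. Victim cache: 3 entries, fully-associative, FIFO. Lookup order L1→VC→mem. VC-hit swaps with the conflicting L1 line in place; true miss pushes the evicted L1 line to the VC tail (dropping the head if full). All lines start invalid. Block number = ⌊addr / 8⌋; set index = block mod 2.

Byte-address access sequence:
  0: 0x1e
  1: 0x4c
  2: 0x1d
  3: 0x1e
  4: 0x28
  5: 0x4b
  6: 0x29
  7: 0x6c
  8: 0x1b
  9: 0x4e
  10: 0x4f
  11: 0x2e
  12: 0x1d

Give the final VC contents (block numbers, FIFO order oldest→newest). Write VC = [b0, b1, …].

VC = [5, 13, 9]

  [0] addr=0x1e blk=3 s=1: MISS | VC []
  [1] addr=0x4c blk=9 s=1: MISS | VC [3]
  [2] addr=0x1d blk=3 s=1: VC-HIT | VC [9]
  [3] addr=0x1e blk=3 s=1: L1-HIT | VC [9]
  [4] addr=0x28 blk=5 s=1: MISS | VC [9, 3]
  [5] addr=0x4b blk=9 s=1: VC-HIT | VC [5, 3]
  [6] addr=0x29 blk=5 s=1: VC-HIT | VC [9, 3]
  [7] addr=0x6c blk=13 s=1: MISS | VC [9, 3, 5]
  [8] addr=0x1b blk=3 s=1: VC-HIT | VC [9, 13, 5]
  [9] addr=0x4e blk=9 s=1: VC-HIT | VC [3, 13, 5]
  [10] addr=0x4f blk=9 s=1: L1-HIT | VC [3, 13, 5]
  [11] addr=0x2e blk=5 s=1: VC-HIT | VC [3, 13, 9]
  [12] addr=0x1d blk=3 s=1: VC-HIT | VC [5, 13, 9]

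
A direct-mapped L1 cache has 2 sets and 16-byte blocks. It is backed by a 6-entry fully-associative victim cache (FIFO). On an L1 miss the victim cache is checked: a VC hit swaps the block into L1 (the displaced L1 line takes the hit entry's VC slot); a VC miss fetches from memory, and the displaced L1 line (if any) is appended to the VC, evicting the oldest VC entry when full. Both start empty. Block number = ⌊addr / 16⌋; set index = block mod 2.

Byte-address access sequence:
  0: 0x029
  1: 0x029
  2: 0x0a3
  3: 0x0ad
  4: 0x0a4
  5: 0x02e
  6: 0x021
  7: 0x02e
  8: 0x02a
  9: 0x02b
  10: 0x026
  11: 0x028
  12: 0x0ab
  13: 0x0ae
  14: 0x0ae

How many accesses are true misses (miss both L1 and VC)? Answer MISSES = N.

0: 0x29 (blk 2, set 0) → MISS  vc=[]
1: 0x29 (blk 2, set 0) → L1-HIT  vc=[]
2: 0xa3 (blk 10, set 0) → MISS  vc=[2]
3: 0xad (blk 10, set 0) → L1-HIT  vc=[2]
4: 0xa4 (blk 10, set 0) → L1-HIT  vc=[2]
5: 0x2e (blk 2, set 0) → VC-HIT  vc=[10]
6: 0x21 (blk 2, set 0) → L1-HIT  vc=[10]
7: 0x2e (blk 2, set 0) → L1-HIT  vc=[10]
8: 0x2a (blk 2, set 0) → L1-HIT  vc=[10]
9: 0x2b (blk 2, set 0) → L1-HIT  vc=[10]
10: 0x26 (blk 2, set 0) → L1-HIT  vc=[10]
11: 0x28 (blk 2, set 0) → L1-HIT  vc=[10]
12: 0xab (blk 10, set 0) → VC-HIT  vc=[2]
13: 0xae (blk 10, set 0) → L1-HIT  vc=[2]
14: 0xae (blk 10, set 0) → L1-HIT  vc=[2]

MISSES = 2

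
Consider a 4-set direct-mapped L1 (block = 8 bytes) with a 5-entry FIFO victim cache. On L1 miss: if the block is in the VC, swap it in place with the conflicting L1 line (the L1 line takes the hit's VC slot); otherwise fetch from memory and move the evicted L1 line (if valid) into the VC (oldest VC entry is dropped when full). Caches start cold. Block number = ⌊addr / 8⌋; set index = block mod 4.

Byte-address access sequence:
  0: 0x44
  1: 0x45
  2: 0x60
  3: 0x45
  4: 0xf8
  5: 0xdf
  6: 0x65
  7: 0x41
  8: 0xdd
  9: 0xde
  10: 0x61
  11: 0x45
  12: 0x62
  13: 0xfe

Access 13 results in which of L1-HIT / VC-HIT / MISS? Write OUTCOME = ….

  [0] addr=0x44 blk=8 s=0: MISS | VC []
  [1] addr=0x45 blk=8 s=0: L1-HIT | VC []
  [2] addr=0x60 blk=12 s=0: MISS | VC [8]
  [3] addr=0x45 blk=8 s=0: VC-HIT | VC [12]
  [4] addr=0xf8 blk=31 s=3: MISS | VC [12]
  [5] addr=0xdf blk=27 s=3: MISS | VC [12, 31]
  [6] addr=0x65 blk=12 s=0: VC-HIT | VC [8, 31]
  [7] addr=0x41 blk=8 s=0: VC-HIT | VC [12, 31]
  [8] addr=0xdd blk=27 s=3: L1-HIT | VC [12, 31]
  [9] addr=0xde blk=27 s=3: L1-HIT | VC [12, 31]
  [10] addr=0x61 blk=12 s=0: VC-HIT | VC [8, 31]
  [11] addr=0x45 blk=8 s=0: VC-HIT | VC [12, 31]
  [12] addr=0x62 blk=12 s=0: VC-HIT | VC [8, 31]
  [13] addr=0xfe blk=31 s=3: VC-HIT | VC [8, 27]

OUTCOME = VC-HIT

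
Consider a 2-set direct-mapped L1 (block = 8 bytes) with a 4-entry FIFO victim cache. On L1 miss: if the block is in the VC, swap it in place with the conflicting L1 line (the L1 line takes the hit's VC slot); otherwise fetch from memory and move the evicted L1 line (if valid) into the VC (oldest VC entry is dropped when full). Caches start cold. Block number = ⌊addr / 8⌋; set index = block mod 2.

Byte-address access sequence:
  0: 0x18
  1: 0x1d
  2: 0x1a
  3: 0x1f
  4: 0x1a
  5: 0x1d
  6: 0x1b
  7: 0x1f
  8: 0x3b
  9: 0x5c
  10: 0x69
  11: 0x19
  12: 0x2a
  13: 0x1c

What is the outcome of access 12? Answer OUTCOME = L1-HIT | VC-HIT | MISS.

#0 0x18→b3/s1 MISS; vc=[]
#1 0x1d→b3/s1 L1-HIT; vc=[]
#2 0x1a→b3/s1 L1-HIT; vc=[]
#3 0x1f→b3/s1 L1-HIT; vc=[]
#4 0x1a→b3/s1 L1-HIT; vc=[]
#5 0x1d→b3/s1 L1-HIT; vc=[]
#6 0x1b→b3/s1 L1-HIT; vc=[]
#7 0x1f→b3/s1 L1-HIT; vc=[]
#8 0x3b→b7/s1 MISS; vc=[3]
#9 0x5c→b11/s1 MISS; vc=[3,7]
#10 0x69→b13/s1 MISS; vc=[3,7,11]
#11 0x19→b3/s1 VC-HIT; vc=[13,7,11]
#12 0x2a→b5/s1 MISS; vc=[13,7,11,3]
#13 0x1c→b3/s1 VC-HIT; vc=[13,7,11,5]

OUTCOME = MISS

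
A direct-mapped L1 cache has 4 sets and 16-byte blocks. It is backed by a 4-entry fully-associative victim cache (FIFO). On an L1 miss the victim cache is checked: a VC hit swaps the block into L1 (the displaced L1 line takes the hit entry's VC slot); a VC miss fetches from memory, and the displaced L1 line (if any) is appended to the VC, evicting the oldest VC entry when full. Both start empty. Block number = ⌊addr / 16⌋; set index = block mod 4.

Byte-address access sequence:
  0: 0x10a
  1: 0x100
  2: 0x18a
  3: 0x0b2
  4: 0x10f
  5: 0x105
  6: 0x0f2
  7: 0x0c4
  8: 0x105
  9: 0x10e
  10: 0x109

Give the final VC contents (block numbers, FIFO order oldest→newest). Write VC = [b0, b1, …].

#0 0x10a→b16/s0 MISS; vc=[]
#1 0x100→b16/s0 L1-HIT; vc=[]
#2 0x18a→b24/s0 MISS; vc=[16]
#3 0xb2→b11/s3 MISS; vc=[16]
#4 0x10f→b16/s0 VC-HIT; vc=[24]
#5 0x105→b16/s0 L1-HIT; vc=[24]
#6 0xf2→b15/s3 MISS; vc=[24,11]
#7 0xc4→b12/s0 MISS; vc=[24,11,16]
#8 0x105→b16/s0 VC-HIT; vc=[24,11,12]
#9 0x10e→b16/s0 L1-HIT; vc=[24,11,12]
#10 0x109→b16/s0 L1-HIT; vc=[24,11,12]

VC = [24, 11, 12]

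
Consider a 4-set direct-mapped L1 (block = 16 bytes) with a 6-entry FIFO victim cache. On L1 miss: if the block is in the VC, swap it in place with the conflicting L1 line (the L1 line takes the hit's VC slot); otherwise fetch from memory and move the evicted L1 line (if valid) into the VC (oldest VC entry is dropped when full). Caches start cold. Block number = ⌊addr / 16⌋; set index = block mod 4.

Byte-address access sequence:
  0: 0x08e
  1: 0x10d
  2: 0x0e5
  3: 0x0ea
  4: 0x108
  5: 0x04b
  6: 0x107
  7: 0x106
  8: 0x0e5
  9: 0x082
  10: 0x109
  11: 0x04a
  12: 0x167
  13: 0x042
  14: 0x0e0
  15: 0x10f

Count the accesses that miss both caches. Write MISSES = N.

MISSES = 5

  [0] addr=0x8e blk=8 s=0: MISS | VC []
  [1] addr=0x10d blk=16 s=0: MISS | VC [8]
  [2] addr=0xe5 blk=14 s=2: MISS | VC [8]
  [3] addr=0xea blk=14 s=2: L1-HIT | VC [8]
  [4] addr=0x108 blk=16 s=0: L1-HIT | VC [8]
  [5] addr=0x4b blk=4 s=0: MISS | VC [8, 16]
  [6] addr=0x107 blk=16 s=0: VC-HIT | VC [8, 4]
  [7] addr=0x106 blk=16 s=0: L1-HIT | VC [8, 4]
  [8] addr=0xe5 blk=14 s=2: L1-HIT | VC [8, 4]
  [9] addr=0x82 blk=8 s=0: VC-HIT | VC [16, 4]
  [10] addr=0x109 blk=16 s=0: VC-HIT | VC [8, 4]
  [11] addr=0x4a blk=4 s=0: VC-HIT | VC [8, 16]
  [12] addr=0x167 blk=22 s=2: MISS | VC [8, 16, 14]
  [13] addr=0x42 blk=4 s=0: L1-HIT | VC [8, 16, 14]
  [14] addr=0xe0 blk=14 s=2: VC-HIT | VC [8, 16, 22]
  [15] addr=0x10f blk=16 s=0: VC-HIT | VC [8, 4, 22]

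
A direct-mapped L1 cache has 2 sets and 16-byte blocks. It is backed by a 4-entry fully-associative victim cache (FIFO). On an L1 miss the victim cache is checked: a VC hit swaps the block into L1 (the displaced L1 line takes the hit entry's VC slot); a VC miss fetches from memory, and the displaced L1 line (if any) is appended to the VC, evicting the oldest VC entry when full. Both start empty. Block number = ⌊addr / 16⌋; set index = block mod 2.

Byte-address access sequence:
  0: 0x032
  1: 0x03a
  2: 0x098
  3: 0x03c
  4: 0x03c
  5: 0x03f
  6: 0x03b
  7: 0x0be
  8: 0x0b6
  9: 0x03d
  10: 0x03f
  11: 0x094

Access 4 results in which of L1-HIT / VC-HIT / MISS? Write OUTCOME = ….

#0 0x32→b3/s1 MISS; vc=[]
#1 0x3a→b3/s1 L1-HIT; vc=[]
#2 0x98→b9/s1 MISS; vc=[3]
#3 0x3c→b3/s1 VC-HIT; vc=[9]
#4 0x3c→b3/s1 L1-HIT; vc=[9]
#5 0x3f→b3/s1 L1-HIT; vc=[9]
#6 0x3b→b3/s1 L1-HIT; vc=[9]
#7 0xbe→b11/s1 MISS; vc=[9,3]
#8 0xb6→b11/s1 L1-HIT; vc=[9,3]
#9 0x3d→b3/s1 VC-HIT; vc=[9,11]
#10 0x3f→b3/s1 L1-HIT; vc=[9,11]
#11 0x94→b9/s1 VC-HIT; vc=[3,11]

OUTCOME = L1-HIT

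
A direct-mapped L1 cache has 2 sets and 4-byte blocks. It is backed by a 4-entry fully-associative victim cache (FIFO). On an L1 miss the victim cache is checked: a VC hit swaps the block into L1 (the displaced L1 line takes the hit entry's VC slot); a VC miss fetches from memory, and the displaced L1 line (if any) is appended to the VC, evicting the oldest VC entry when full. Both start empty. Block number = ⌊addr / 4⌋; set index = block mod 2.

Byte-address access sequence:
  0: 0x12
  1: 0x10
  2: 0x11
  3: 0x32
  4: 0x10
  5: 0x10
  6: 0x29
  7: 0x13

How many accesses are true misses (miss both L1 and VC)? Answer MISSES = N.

MISSES = 3

  [0] addr=0x12 blk=4 s=0: MISS | VC []
  [1] addr=0x10 blk=4 s=0: L1-HIT | VC []
  [2] addr=0x11 blk=4 s=0: L1-HIT | VC []
  [3] addr=0x32 blk=12 s=0: MISS | VC [4]
  [4] addr=0x10 blk=4 s=0: VC-HIT | VC [12]
  [5] addr=0x10 blk=4 s=0: L1-HIT | VC [12]
  [6] addr=0x29 blk=10 s=0: MISS | VC [12, 4]
  [7] addr=0x13 blk=4 s=0: VC-HIT | VC [12, 10]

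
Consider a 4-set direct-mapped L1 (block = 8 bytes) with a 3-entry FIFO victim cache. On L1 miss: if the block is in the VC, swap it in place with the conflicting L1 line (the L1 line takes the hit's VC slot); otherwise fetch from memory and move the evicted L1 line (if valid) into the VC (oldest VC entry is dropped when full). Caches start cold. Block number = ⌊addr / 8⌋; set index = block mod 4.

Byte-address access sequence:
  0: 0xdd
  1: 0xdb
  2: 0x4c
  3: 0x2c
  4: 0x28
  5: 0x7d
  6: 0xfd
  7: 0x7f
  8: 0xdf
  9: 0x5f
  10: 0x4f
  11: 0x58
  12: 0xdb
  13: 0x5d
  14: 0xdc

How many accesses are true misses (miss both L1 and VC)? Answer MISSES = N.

#0 0xdd→b27/s3 MISS; vc=[]
#1 0xdb→b27/s3 L1-HIT; vc=[]
#2 0x4c→b9/s1 MISS; vc=[]
#3 0x2c→b5/s1 MISS; vc=[9]
#4 0x28→b5/s1 L1-HIT; vc=[9]
#5 0x7d→b15/s3 MISS; vc=[9,27]
#6 0xfd→b31/s3 MISS; vc=[9,27,15]
#7 0x7f→b15/s3 VC-HIT; vc=[9,27,31]
#8 0xdf→b27/s3 VC-HIT; vc=[9,15,31]
#9 0x5f→b11/s3 MISS; vc=[15,31,27]
#10 0x4f→b9/s1 MISS; vc=[31,27,5]
#11 0x58→b11/s3 L1-HIT; vc=[31,27,5]
#12 0xdb→b27/s3 VC-HIT; vc=[31,11,5]
#13 0x5d→b11/s3 VC-HIT; vc=[31,27,5]
#14 0xdc→b27/s3 VC-HIT; vc=[31,11,5]

MISSES = 7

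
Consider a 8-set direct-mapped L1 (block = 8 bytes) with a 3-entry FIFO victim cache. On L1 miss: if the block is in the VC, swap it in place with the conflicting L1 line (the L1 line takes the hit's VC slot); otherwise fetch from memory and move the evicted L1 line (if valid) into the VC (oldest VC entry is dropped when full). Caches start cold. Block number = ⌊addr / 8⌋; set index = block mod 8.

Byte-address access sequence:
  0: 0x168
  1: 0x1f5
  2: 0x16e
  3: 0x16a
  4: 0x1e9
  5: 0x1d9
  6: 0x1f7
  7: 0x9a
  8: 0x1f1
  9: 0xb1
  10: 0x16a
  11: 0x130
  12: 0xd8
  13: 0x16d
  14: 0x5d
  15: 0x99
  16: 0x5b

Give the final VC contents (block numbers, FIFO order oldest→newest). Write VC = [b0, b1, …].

0: 0x168 (blk 45, set 5) → MISS  vc=[]
1: 0x1f5 (blk 62, set 6) → MISS  vc=[]
2: 0x16e (blk 45, set 5) → L1-HIT  vc=[]
3: 0x16a (blk 45, set 5) → L1-HIT  vc=[]
4: 0x1e9 (blk 61, set 5) → MISS  vc=[45]
5: 0x1d9 (blk 59, set 3) → MISS  vc=[45]
6: 0x1f7 (blk 62, set 6) → L1-HIT  vc=[45]
7: 0x9a (blk 19, set 3) → MISS  vc=[45, 59]
8: 0x1f1 (blk 62, set 6) → L1-HIT  vc=[45, 59]
9: 0xb1 (blk 22, set 6) → MISS  vc=[45, 59, 62]
10: 0x16a (blk 45, set 5) → VC-HIT  vc=[61, 59, 62]
11: 0x130 (blk 38, set 6) → MISS  vc=[59, 62, 22]
12: 0xd8 (blk 27, set 3) → MISS  vc=[62, 22, 19]
13: 0x16d (blk 45, set 5) → L1-HIT  vc=[62, 22, 19]
14: 0x5d (blk 11, set 3) → MISS  vc=[22, 19, 27]
15: 0x99 (blk 19, set 3) → VC-HIT  vc=[22, 11, 27]
16: 0x5b (blk 11, set 3) → VC-HIT  vc=[22, 19, 27]

VC = [22, 19, 27]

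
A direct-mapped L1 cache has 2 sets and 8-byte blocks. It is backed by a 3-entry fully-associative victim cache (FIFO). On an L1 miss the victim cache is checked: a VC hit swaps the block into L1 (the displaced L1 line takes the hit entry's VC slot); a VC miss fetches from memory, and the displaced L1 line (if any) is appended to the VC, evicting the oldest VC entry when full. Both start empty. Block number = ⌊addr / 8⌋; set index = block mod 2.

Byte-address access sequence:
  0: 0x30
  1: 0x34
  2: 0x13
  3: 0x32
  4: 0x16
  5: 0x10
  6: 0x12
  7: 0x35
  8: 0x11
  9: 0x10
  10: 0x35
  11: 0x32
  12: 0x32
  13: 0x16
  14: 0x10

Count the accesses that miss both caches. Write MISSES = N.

MISSES = 2

  [0] addr=0x30 blk=6 s=0: MISS | VC []
  [1] addr=0x34 blk=6 s=0: L1-HIT | VC []
  [2] addr=0x13 blk=2 s=0: MISS | VC [6]
  [3] addr=0x32 blk=6 s=0: VC-HIT | VC [2]
  [4] addr=0x16 blk=2 s=0: VC-HIT | VC [6]
  [5] addr=0x10 blk=2 s=0: L1-HIT | VC [6]
  [6] addr=0x12 blk=2 s=0: L1-HIT | VC [6]
  [7] addr=0x35 blk=6 s=0: VC-HIT | VC [2]
  [8] addr=0x11 blk=2 s=0: VC-HIT | VC [6]
  [9] addr=0x10 blk=2 s=0: L1-HIT | VC [6]
  [10] addr=0x35 blk=6 s=0: VC-HIT | VC [2]
  [11] addr=0x32 blk=6 s=0: L1-HIT | VC [2]
  [12] addr=0x32 blk=6 s=0: L1-HIT | VC [2]
  [13] addr=0x16 blk=2 s=0: VC-HIT | VC [6]
  [14] addr=0x10 blk=2 s=0: L1-HIT | VC [6]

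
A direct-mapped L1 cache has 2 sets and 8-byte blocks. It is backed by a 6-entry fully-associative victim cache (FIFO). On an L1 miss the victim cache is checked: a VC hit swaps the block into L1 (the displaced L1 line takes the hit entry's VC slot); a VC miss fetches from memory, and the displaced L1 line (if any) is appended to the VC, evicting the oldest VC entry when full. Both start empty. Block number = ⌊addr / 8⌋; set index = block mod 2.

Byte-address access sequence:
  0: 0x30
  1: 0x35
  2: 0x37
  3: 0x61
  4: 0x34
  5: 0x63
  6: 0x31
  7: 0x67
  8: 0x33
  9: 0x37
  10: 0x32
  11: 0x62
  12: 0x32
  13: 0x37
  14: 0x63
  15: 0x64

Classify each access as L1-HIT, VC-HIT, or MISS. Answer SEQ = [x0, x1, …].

  [0] addr=0x30 blk=6 s=0: MISS | VC []
  [1] addr=0x35 blk=6 s=0: L1-HIT | VC []
  [2] addr=0x37 blk=6 s=0: L1-HIT | VC []
  [3] addr=0x61 blk=12 s=0: MISS | VC [6]
  [4] addr=0x34 blk=6 s=0: VC-HIT | VC [12]
  [5] addr=0x63 blk=12 s=0: VC-HIT | VC [6]
  [6] addr=0x31 blk=6 s=0: VC-HIT | VC [12]
  [7] addr=0x67 blk=12 s=0: VC-HIT | VC [6]
  [8] addr=0x33 blk=6 s=0: VC-HIT | VC [12]
  [9] addr=0x37 blk=6 s=0: L1-HIT | VC [12]
  [10] addr=0x32 blk=6 s=0: L1-HIT | VC [12]
  [11] addr=0x62 blk=12 s=0: VC-HIT | VC [6]
  [12] addr=0x32 blk=6 s=0: VC-HIT | VC [12]
  [13] addr=0x37 blk=6 s=0: L1-HIT | VC [12]
  [14] addr=0x63 blk=12 s=0: VC-HIT | VC [6]
  [15] addr=0x64 blk=12 s=0: L1-HIT | VC [6]

SEQ = [MISS, L1-HIT, L1-HIT, MISS, VC-HIT, VC-HIT, VC-HIT, VC-HIT, VC-HIT, L1-HIT, L1-HIT, VC-HIT, VC-HIT, L1-HIT, VC-HIT, L1-HIT]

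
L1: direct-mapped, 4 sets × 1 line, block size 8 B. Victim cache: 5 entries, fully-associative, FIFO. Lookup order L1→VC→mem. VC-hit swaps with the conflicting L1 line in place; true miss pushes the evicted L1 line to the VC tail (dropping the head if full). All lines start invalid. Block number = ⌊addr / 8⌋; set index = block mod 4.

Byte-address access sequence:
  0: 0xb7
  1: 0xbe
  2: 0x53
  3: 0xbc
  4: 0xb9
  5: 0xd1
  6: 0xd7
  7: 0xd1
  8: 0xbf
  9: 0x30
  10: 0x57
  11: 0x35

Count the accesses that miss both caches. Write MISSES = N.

0: 0xb7 (blk 22, set 2) → MISS  vc=[]
1: 0xbe (blk 23, set 3) → MISS  vc=[]
2: 0x53 (blk 10, set 2) → MISS  vc=[22]
3: 0xbc (blk 23, set 3) → L1-HIT  vc=[22]
4: 0xb9 (blk 23, set 3) → L1-HIT  vc=[22]
5: 0xd1 (blk 26, set 2) → MISS  vc=[22, 10]
6: 0xd7 (blk 26, set 2) → L1-HIT  vc=[22, 10]
7: 0xd1 (blk 26, set 2) → L1-HIT  vc=[22, 10]
8: 0xbf (blk 23, set 3) → L1-HIT  vc=[22, 10]
9: 0x30 (blk 6, set 2) → MISS  vc=[22, 10, 26]
10: 0x57 (blk 10, set 2) → VC-HIT  vc=[22, 6, 26]
11: 0x35 (blk 6, set 2) → VC-HIT  vc=[22, 10, 26]

MISSES = 5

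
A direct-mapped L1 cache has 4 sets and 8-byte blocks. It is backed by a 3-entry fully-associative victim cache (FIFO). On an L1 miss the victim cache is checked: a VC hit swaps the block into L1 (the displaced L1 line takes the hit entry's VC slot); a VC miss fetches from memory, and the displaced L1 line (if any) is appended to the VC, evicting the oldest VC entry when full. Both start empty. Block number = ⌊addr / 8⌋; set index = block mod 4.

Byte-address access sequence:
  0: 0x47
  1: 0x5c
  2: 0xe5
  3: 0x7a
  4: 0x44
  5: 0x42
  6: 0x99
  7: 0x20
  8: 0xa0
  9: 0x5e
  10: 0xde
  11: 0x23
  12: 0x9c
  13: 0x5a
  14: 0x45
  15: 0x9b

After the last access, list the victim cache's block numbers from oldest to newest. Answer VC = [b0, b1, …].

#0 0x47→b8/s0 MISS; vc=[]
#1 0x5c→b11/s3 MISS; vc=[]
#2 0xe5→b28/s0 MISS; vc=[8]
#3 0x7a→b15/s3 MISS; vc=[8,11]
#4 0x44→b8/s0 VC-HIT; vc=[28,11]
#5 0x42→b8/s0 L1-HIT; vc=[28,11]
#6 0x99→b19/s3 MISS; vc=[28,11,15]
#7 0x20→b4/s0 MISS; vc=[11,15,8]
#8 0xa0→b20/s0 MISS; vc=[15,8,4]
#9 0x5e→b11/s3 MISS; vc=[8,4,19]
#10 0xde→b27/s3 MISS; vc=[4,19,11]
#11 0x23→b4/s0 VC-HIT; vc=[20,19,11]
#12 0x9c→b19/s3 VC-HIT; vc=[20,27,11]
#13 0x5a→b11/s3 VC-HIT; vc=[20,27,19]
#14 0x45→b8/s0 MISS; vc=[27,19,4]
#15 0x9b→b19/s3 VC-HIT; vc=[27,11,4]

VC = [27, 11, 4]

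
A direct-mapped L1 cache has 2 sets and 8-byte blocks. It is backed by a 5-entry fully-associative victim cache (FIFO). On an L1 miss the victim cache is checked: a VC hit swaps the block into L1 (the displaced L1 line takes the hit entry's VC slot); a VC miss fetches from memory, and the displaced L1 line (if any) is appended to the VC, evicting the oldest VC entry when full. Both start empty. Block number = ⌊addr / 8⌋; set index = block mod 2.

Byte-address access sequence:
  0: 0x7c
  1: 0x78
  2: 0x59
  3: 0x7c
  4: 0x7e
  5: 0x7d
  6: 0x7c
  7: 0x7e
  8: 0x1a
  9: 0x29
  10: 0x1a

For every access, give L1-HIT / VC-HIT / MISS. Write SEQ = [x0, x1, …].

0: 0x7c (blk 15, set 1) → MISS  vc=[]
1: 0x78 (blk 15, set 1) → L1-HIT  vc=[]
2: 0x59 (blk 11, set 1) → MISS  vc=[15]
3: 0x7c (blk 15, set 1) → VC-HIT  vc=[11]
4: 0x7e (blk 15, set 1) → L1-HIT  vc=[11]
5: 0x7d (blk 15, set 1) → L1-HIT  vc=[11]
6: 0x7c (blk 15, set 1) → L1-HIT  vc=[11]
7: 0x7e (blk 15, set 1) → L1-HIT  vc=[11]
8: 0x1a (blk 3, set 1) → MISS  vc=[11, 15]
9: 0x29 (blk 5, set 1) → MISS  vc=[11, 15, 3]
10: 0x1a (blk 3, set 1) → VC-HIT  vc=[11, 15, 5]

SEQ = [MISS, L1-HIT, MISS, VC-HIT, L1-HIT, L1-HIT, L1-HIT, L1-HIT, MISS, MISS, VC-HIT]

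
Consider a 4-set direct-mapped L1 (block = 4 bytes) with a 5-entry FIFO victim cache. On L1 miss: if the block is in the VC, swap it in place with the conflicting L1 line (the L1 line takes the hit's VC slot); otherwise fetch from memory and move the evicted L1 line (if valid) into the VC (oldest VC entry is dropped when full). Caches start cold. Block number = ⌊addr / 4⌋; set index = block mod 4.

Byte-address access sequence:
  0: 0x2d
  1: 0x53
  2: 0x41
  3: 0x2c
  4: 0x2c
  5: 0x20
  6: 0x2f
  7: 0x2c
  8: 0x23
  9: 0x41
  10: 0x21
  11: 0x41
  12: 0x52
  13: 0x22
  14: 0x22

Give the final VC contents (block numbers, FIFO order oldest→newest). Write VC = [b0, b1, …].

0: 0x2d (blk 11, set 3) → MISS  vc=[]
1: 0x53 (blk 20, set 0) → MISS  vc=[]
2: 0x41 (blk 16, set 0) → MISS  vc=[20]
3: 0x2c (blk 11, set 3) → L1-HIT  vc=[20]
4: 0x2c (blk 11, set 3) → L1-HIT  vc=[20]
5: 0x20 (blk 8, set 0) → MISS  vc=[20, 16]
6: 0x2f (blk 11, set 3) → L1-HIT  vc=[20, 16]
7: 0x2c (blk 11, set 3) → L1-HIT  vc=[20, 16]
8: 0x23 (blk 8, set 0) → L1-HIT  vc=[20, 16]
9: 0x41 (blk 16, set 0) → VC-HIT  vc=[20, 8]
10: 0x21 (blk 8, set 0) → VC-HIT  vc=[20, 16]
11: 0x41 (blk 16, set 0) → VC-HIT  vc=[20, 8]
12: 0x52 (blk 20, set 0) → VC-HIT  vc=[16, 8]
13: 0x22 (blk 8, set 0) → VC-HIT  vc=[16, 20]
14: 0x22 (blk 8, set 0) → L1-HIT  vc=[16, 20]

VC = [16, 20]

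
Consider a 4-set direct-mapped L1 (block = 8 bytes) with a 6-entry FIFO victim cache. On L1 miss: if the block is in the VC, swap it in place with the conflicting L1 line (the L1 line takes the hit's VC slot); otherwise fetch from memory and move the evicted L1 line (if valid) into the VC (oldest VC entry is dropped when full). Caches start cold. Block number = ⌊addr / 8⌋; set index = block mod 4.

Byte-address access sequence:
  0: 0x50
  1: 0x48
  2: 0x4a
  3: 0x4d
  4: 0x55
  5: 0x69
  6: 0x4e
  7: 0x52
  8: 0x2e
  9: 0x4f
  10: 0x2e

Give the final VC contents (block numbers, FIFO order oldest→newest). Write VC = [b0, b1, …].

0: 0x50 (blk 10, set 2) → MISS  vc=[]
1: 0x48 (blk 9, set 1) → MISS  vc=[]
2: 0x4a (blk 9, set 1) → L1-HIT  vc=[]
3: 0x4d (blk 9, set 1) → L1-HIT  vc=[]
4: 0x55 (blk 10, set 2) → L1-HIT  vc=[]
5: 0x69 (blk 13, set 1) → MISS  vc=[9]
6: 0x4e (blk 9, set 1) → VC-HIT  vc=[13]
7: 0x52 (blk 10, set 2) → L1-HIT  vc=[13]
8: 0x2e (blk 5, set 1) → MISS  vc=[13, 9]
9: 0x4f (blk 9, set 1) → VC-HIT  vc=[13, 5]
10: 0x2e (blk 5, set 1) → VC-HIT  vc=[13, 9]

VC = [13, 9]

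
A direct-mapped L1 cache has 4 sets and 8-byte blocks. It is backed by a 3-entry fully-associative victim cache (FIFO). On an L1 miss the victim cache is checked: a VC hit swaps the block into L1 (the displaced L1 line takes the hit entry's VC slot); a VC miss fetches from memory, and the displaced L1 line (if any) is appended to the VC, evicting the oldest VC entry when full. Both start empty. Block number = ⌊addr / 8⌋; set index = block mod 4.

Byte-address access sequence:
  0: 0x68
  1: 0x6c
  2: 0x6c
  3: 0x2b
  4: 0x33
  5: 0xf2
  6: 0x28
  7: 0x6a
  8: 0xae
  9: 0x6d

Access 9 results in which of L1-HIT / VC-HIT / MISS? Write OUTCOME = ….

OUTCOME = VC-HIT

0: 0x68 (blk 13, set 1) → MISS  vc=[]
1: 0x6c (blk 13, set 1) → L1-HIT  vc=[]
2: 0x6c (blk 13, set 1) → L1-HIT  vc=[]
3: 0x2b (blk 5, set 1) → MISS  vc=[13]
4: 0x33 (blk 6, set 2) → MISS  vc=[13]
5: 0xf2 (blk 30, set 2) → MISS  vc=[13, 6]
6: 0x28 (blk 5, set 1) → L1-HIT  vc=[13, 6]
7: 0x6a (blk 13, set 1) → VC-HIT  vc=[5, 6]
8: 0xae (blk 21, set 1) → MISS  vc=[5, 6, 13]
9: 0x6d (blk 13, set 1) → VC-HIT  vc=[5, 6, 21]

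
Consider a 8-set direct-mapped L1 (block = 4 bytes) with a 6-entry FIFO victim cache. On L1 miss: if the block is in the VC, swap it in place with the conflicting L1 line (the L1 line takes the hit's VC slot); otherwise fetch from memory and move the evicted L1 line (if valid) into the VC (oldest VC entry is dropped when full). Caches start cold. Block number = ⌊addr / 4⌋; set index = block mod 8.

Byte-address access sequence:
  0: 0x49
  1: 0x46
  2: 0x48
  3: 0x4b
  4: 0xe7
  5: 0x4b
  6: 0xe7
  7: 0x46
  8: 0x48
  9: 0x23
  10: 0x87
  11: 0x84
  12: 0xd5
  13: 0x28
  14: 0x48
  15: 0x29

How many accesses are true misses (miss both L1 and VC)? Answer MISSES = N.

  [0] addr=0x49 blk=18 s=2: MISS | VC []
  [1] addr=0x46 blk=17 s=1: MISS | VC []
  [2] addr=0x48 blk=18 s=2: L1-HIT | VC []
  [3] addr=0x4b blk=18 s=2: L1-HIT | VC []
  [4] addr=0xe7 blk=57 s=1: MISS | VC [17]
  [5] addr=0x4b blk=18 s=2: L1-HIT | VC [17]
  [6] addr=0xe7 blk=57 s=1: L1-HIT | VC [17]
  [7] addr=0x46 blk=17 s=1: VC-HIT | VC [57]
  [8] addr=0x48 blk=18 s=2: L1-HIT | VC [57]
  [9] addr=0x23 blk=8 s=0: MISS | VC [57]
  [10] addr=0x87 blk=33 s=1: MISS | VC [57, 17]
  [11] addr=0x84 blk=33 s=1: L1-HIT | VC [57, 17]
  [12] addr=0xd5 blk=53 s=5: MISS | VC [57, 17]
  [13] addr=0x28 blk=10 s=2: MISS | VC [57, 17, 18]
  [14] addr=0x48 blk=18 s=2: VC-HIT | VC [57, 17, 10]
  [15] addr=0x29 blk=10 s=2: VC-HIT | VC [57, 17, 18]

MISSES = 7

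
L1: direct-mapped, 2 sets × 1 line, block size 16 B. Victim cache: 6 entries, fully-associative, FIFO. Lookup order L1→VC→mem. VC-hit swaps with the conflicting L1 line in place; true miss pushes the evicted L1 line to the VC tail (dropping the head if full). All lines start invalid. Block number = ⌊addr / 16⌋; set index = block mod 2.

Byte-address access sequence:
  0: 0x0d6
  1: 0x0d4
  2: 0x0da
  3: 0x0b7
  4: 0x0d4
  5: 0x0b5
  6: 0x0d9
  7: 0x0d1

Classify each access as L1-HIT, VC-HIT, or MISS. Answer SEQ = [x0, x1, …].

#0 0xd6→b13/s1 MISS; vc=[]
#1 0xd4→b13/s1 L1-HIT; vc=[]
#2 0xda→b13/s1 L1-HIT; vc=[]
#3 0xb7→b11/s1 MISS; vc=[13]
#4 0xd4→b13/s1 VC-HIT; vc=[11]
#5 0xb5→b11/s1 VC-HIT; vc=[13]
#6 0xd9→b13/s1 VC-HIT; vc=[11]
#7 0xd1→b13/s1 L1-HIT; vc=[11]

SEQ = [MISS, L1-HIT, L1-HIT, MISS, VC-HIT, VC-HIT, VC-HIT, L1-HIT]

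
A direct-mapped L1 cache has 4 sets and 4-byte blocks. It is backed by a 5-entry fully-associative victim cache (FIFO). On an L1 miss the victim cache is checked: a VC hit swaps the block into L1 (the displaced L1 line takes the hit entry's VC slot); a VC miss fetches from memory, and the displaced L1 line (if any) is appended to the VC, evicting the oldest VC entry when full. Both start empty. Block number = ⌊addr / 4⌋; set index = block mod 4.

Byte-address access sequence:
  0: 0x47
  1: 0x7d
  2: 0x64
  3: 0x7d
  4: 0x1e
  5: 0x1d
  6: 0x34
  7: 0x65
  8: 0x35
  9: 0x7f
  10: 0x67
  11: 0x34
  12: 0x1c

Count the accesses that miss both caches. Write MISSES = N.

MISSES = 5

  [0] addr=0x47 blk=17 s=1: MISS | VC []
  [1] addr=0x7d blk=31 s=3: MISS | VC []
  [2] addr=0x64 blk=25 s=1: MISS | VC [17]
  [3] addr=0x7d blk=31 s=3: L1-HIT | VC [17]
  [4] addr=0x1e blk=7 s=3: MISS | VC [17, 31]
  [5] addr=0x1d blk=7 s=3: L1-HIT | VC [17, 31]
  [6] addr=0x34 blk=13 s=1: MISS | VC [17, 31, 25]
  [7] addr=0x65 blk=25 s=1: VC-HIT | VC [17, 31, 13]
  [8] addr=0x35 blk=13 s=1: VC-HIT | VC [17, 31, 25]
  [9] addr=0x7f blk=31 s=3: VC-HIT | VC [17, 7, 25]
  [10] addr=0x67 blk=25 s=1: VC-HIT | VC [17, 7, 13]
  [11] addr=0x34 blk=13 s=1: VC-HIT | VC [17, 7, 25]
  [12] addr=0x1c blk=7 s=3: VC-HIT | VC [17, 31, 25]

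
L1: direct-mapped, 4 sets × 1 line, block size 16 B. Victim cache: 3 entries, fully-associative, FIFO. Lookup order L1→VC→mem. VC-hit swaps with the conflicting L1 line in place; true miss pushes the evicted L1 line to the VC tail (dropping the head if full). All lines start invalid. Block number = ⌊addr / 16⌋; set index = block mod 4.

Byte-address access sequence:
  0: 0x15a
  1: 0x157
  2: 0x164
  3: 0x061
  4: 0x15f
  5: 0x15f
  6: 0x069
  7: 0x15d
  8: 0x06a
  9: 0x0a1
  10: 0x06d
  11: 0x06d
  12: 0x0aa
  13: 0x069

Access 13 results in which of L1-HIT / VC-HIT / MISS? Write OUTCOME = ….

0: 0x15a (blk 21, set 1) → MISS  vc=[]
1: 0x157 (blk 21, set 1) → L1-HIT  vc=[]
2: 0x164 (blk 22, set 2) → MISS  vc=[]
3: 0x61 (blk 6, set 2) → MISS  vc=[22]
4: 0x15f (blk 21, set 1) → L1-HIT  vc=[22]
5: 0x15f (blk 21, set 1) → L1-HIT  vc=[22]
6: 0x69 (blk 6, set 2) → L1-HIT  vc=[22]
7: 0x15d (blk 21, set 1) → L1-HIT  vc=[22]
8: 0x6a (blk 6, set 2) → L1-HIT  vc=[22]
9: 0xa1 (blk 10, set 2) → MISS  vc=[22, 6]
10: 0x6d (blk 6, set 2) → VC-HIT  vc=[22, 10]
11: 0x6d (blk 6, set 2) → L1-HIT  vc=[22, 10]
12: 0xaa (blk 10, set 2) → VC-HIT  vc=[22, 6]
13: 0x69 (blk 6, set 2) → VC-HIT  vc=[22, 10]

OUTCOME = VC-HIT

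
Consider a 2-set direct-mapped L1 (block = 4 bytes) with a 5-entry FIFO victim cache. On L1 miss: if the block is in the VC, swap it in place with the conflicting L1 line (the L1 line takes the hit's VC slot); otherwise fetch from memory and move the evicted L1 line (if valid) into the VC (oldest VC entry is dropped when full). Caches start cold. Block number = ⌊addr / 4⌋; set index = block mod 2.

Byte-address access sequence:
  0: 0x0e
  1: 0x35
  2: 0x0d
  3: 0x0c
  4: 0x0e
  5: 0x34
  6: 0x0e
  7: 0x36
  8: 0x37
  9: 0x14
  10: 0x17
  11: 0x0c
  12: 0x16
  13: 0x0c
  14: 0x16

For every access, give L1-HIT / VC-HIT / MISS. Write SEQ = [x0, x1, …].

SEQ = [MISS, MISS, VC-HIT, L1-HIT, L1-HIT, VC-HIT, VC-HIT, VC-HIT, L1-HIT, MISS, L1-HIT, VC-HIT, VC-HIT, VC-HIT, VC-HIT]

0: 0xe (blk 3, set 1) → MISS  vc=[]
1: 0x35 (blk 13, set 1) → MISS  vc=[3]
2: 0xd (blk 3, set 1) → VC-HIT  vc=[13]
3: 0xc (blk 3, set 1) → L1-HIT  vc=[13]
4: 0xe (blk 3, set 1) → L1-HIT  vc=[13]
5: 0x34 (blk 13, set 1) → VC-HIT  vc=[3]
6: 0xe (blk 3, set 1) → VC-HIT  vc=[13]
7: 0x36 (blk 13, set 1) → VC-HIT  vc=[3]
8: 0x37 (blk 13, set 1) → L1-HIT  vc=[3]
9: 0x14 (blk 5, set 1) → MISS  vc=[3, 13]
10: 0x17 (blk 5, set 1) → L1-HIT  vc=[3, 13]
11: 0xc (blk 3, set 1) → VC-HIT  vc=[5, 13]
12: 0x16 (blk 5, set 1) → VC-HIT  vc=[3, 13]
13: 0xc (blk 3, set 1) → VC-HIT  vc=[5, 13]
14: 0x16 (blk 5, set 1) → VC-HIT  vc=[3, 13]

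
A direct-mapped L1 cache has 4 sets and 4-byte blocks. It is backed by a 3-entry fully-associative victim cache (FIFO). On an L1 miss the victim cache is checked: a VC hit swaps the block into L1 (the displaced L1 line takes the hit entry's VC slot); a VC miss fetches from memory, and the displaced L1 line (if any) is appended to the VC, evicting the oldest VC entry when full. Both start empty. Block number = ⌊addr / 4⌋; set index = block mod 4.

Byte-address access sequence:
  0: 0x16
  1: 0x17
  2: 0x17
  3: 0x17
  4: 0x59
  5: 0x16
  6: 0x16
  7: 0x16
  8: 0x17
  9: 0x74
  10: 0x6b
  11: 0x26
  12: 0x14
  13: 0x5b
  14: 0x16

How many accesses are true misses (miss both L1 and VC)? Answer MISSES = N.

0: 0x16 (blk 5, set 1) → MISS  vc=[]
1: 0x17 (blk 5, set 1) → L1-HIT  vc=[]
2: 0x17 (blk 5, set 1) → L1-HIT  vc=[]
3: 0x17 (blk 5, set 1) → L1-HIT  vc=[]
4: 0x59 (blk 22, set 2) → MISS  vc=[]
5: 0x16 (blk 5, set 1) → L1-HIT  vc=[]
6: 0x16 (blk 5, set 1) → L1-HIT  vc=[]
7: 0x16 (blk 5, set 1) → L1-HIT  vc=[]
8: 0x17 (blk 5, set 1) → L1-HIT  vc=[]
9: 0x74 (blk 29, set 1) → MISS  vc=[5]
10: 0x6b (blk 26, set 2) → MISS  vc=[5, 22]
11: 0x26 (blk 9, set 1) → MISS  vc=[5, 22, 29]
12: 0x14 (blk 5, set 1) → VC-HIT  vc=[9, 22, 29]
13: 0x5b (blk 22, set 2) → VC-HIT  vc=[9, 26, 29]
14: 0x16 (blk 5, set 1) → L1-HIT  vc=[9, 26, 29]

MISSES = 5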